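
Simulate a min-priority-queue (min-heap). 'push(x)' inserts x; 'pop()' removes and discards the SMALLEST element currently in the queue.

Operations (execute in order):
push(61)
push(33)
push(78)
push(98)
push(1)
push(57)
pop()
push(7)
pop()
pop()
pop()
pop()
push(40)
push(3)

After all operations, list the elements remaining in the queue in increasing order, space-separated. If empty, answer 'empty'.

Answer: 3 40 78 98

Derivation:
push(61): heap contents = [61]
push(33): heap contents = [33, 61]
push(78): heap contents = [33, 61, 78]
push(98): heap contents = [33, 61, 78, 98]
push(1): heap contents = [1, 33, 61, 78, 98]
push(57): heap contents = [1, 33, 57, 61, 78, 98]
pop() → 1: heap contents = [33, 57, 61, 78, 98]
push(7): heap contents = [7, 33, 57, 61, 78, 98]
pop() → 7: heap contents = [33, 57, 61, 78, 98]
pop() → 33: heap contents = [57, 61, 78, 98]
pop() → 57: heap contents = [61, 78, 98]
pop() → 61: heap contents = [78, 98]
push(40): heap contents = [40, 78, 98]
push(3): heap contents = [3, 40, 78, 98]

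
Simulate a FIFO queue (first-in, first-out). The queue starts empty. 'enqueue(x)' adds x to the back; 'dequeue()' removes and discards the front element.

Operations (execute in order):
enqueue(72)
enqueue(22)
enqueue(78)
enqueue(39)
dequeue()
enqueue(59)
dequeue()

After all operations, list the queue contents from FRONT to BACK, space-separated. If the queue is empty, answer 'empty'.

Answer: 78 39 59

Derivation:
enqueue(72): [72]
enqueue(22): [72, 22]
enqueue(78): [72, 22, 78]
enqueue(39): [72, 22, 78, 39]
dequeue(): [22, 78, 39]
enqueue(59): [22, 78, 39, 59]
dequeue(): [78, 39, 59]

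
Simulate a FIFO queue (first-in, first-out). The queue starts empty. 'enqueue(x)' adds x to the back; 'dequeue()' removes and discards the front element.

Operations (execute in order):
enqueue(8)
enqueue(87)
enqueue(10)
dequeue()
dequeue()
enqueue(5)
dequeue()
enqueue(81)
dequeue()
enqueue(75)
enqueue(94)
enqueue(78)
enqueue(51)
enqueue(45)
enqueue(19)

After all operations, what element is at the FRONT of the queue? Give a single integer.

enqueue(8): queue = [8]
enqueue(87): queue = [8, 87]
enqueue(10): queue = [8, 87, 10]
dequeue(): queue = [87, 10]
dequeue(): queue = [10]
enqueue(5): queue = [10, 5]
dequeue(): queue = [5]
enqueue(81): queue = [5, 81]
dequeue(): queue = [81]
enqueue(75): queue = [81, 75]
enqueue(94): queue = [81, 75, 94]
enqueue(78): queue = [81, 75, 94, 78]
enqueue(51): queue = [81, 75, 94, 78, 51]
enqueue(45): queue = [81, 75, 94, 78, 51, 45]
enqueue(19): queue = [81, 75, 94, 78, 51, 45, 19]

Answer: 81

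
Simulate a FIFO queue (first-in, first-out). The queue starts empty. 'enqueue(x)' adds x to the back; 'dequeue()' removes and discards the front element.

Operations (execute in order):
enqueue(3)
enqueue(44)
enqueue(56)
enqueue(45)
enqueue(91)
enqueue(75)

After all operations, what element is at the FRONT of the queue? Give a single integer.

enqueue(3): queue = [3]
enqueue(44): queue = [3, 44]
enqueue(56): queue = [3, 44, 56]
enqueue(45): queue = [3, 44, 56, 45]
enqueue(91): queue = [3, 44, 56, 45, 91]
enqueue(75): queue = [3, 44, 56, 45, 91, 75]

Answer: 3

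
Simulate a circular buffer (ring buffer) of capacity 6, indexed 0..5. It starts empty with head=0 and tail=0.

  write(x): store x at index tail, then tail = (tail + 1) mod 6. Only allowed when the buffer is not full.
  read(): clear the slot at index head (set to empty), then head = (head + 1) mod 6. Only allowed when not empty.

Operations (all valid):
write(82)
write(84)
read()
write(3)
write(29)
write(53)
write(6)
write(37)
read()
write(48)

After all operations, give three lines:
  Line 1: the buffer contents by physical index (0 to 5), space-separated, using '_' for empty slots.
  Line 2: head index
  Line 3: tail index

Answer: 37 48 3 29 53 6
2
2

Derivation:
write(82): buf=[82 _ _ _ _ _], head=0, tail=1, size=1
write(84): buf=[82 84 _ _ _ _], head=0, tail=2, size=2
read(): buf=[_ 84 _ _ _ _], head=1, tail=2, size=1
write(3): buf=[_ 84 3 _ _ _], head=1, tail=3, size=2
write(29): buf=[_ 84 3 29 _ _], head=1, tail=4, size=3
write(53): buf=[_ 84 3 29 53 _], head=1, tail=5, size=4
write(6): buf=[_ 84 3 29 53 6], head=1, tail=0, size=5
write(37): buf=[37 84 3 29 53 6], head=1, tail=1, size=6
read(): buf=[37 _ 3 29 53 6], head=2, tail=1, size=5
write(48): buf=[37 48 3 29 53 6], head=2, tail=2, size=6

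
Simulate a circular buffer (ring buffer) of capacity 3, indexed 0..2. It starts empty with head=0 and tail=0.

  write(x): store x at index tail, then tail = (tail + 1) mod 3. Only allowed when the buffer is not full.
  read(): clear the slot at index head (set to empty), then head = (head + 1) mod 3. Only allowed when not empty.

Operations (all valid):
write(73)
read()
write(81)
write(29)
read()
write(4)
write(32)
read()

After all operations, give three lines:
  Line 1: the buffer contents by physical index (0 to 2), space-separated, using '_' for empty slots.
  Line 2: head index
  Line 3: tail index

write(73): buf=[73 _ _], head=0, tail=1, size=1
read(): buf=[_ _ _], head=1, tail=1, size=0
write(81): buf=[_ 81 _], head=1, tail=2, size=1
write(29): buf=[_ 81 29], head=1, tail=0, size=2
read(): buf=[_ _ 29], head=2, tail=0, size=1
write(4): buf=[4 _ 29], head=2, tail=1, size=2
write(32): buf=[4 32 29], head=2, tail=2, size=3
read(): buf=[4 32 _], head=0, tail=2, size=2

Answer: 4 32 _
0
2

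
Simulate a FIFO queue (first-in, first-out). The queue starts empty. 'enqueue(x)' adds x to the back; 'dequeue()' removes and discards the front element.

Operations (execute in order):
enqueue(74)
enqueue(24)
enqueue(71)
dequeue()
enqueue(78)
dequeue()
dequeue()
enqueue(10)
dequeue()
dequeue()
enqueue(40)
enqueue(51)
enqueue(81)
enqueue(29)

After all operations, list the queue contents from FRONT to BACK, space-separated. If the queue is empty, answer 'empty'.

Answer: 40 51 81 29

Derivation:
enqueue(74): [74]
enqueue(24): [74, 24]
enqueue(71): [74, 24, 71]
dequeue(): [24, 71]
enqueue(78): [24, 71, 78]
dequeue(): [71, 78]
dequeue(): [78]
enqueue(10): [78, 10]
dequeue(): [10]
dequeue(): []
enqueue(40): [40]
enqueue(51): [40, 51]
enqueue(81): [40, 51, 81]
enqueue(29): [40, 51, 81, 29]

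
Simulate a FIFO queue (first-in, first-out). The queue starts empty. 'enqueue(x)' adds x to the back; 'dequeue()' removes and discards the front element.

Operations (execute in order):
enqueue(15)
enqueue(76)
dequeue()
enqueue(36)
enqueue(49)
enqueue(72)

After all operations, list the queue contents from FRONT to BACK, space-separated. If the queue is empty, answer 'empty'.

Answer: 76 36 49 72

Derivation:
enqueue(15): [15]
enqueue(76): [15, 76]
dequeue(): [76]
enqueue(36): [76, 36]
enqueue(49): [76, 36, 49]
enqueue(72): [76, 36, 49, 72]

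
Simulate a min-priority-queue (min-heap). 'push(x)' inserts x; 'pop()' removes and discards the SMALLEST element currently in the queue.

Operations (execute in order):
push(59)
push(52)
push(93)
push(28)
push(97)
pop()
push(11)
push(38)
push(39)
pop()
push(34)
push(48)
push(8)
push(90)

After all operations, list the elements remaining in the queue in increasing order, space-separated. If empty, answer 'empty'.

Answer: 8 34 38 39 48 52 59 90 93 97

Derivation:
push(59): heap contents = [59]
push(52): heap contents = [52, 59]
push(93): heap contents = [52, 59, 93]
push(28): heap contents = [28, 52, 59, 93]
push(97): heap contents = [28, 52, 59, 93, 97]
pop() → 28: heap contents = [52, 59, 93, 97]
push(11): heap contents = [11, 52, 59, 93, 97]
push(38): heap contents = [11, 38, 52, 59, 93, 97]
push(39): heap contents = [11, 38, 39, 52, 59, 93, 97]
pop() → 11: heap contents = [38, 39, 52, 59, 93, 97]
push(34): heap contents = [34, 38, 39, 52, 59, 93, 97]
push(48): heap contents = [34, 38, 39, 48, 52, 59, 93, 97]
push(8): heap contents = [8, 34, 38, 39, 48, 52, 59, 93, 97]
push(90): heap contents = [8, 34, 38, 39, 48, 52, 59, 90, 93, 97]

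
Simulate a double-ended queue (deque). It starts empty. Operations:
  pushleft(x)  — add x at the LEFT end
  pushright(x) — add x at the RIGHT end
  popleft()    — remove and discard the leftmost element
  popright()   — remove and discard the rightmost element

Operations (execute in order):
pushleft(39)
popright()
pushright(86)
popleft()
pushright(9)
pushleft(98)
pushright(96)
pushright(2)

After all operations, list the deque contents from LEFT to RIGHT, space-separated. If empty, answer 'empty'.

pushleft(39): [39]
popright(): []
pushright(86): [86]
popleft(): []
pushright(9): [9]
pushleft(98): [98, 9]
pushright(96): [98, 9, 96]
pushright(2): [98, 9, 96, 2]

Answer: 98 9 96 2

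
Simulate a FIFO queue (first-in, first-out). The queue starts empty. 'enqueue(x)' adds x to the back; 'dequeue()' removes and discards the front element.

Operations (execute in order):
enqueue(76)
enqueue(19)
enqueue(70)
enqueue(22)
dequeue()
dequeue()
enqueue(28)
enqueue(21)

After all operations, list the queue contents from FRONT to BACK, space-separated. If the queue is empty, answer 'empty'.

enqueue(76): [76]
enqueue(19): [76, 19]
enqueue(70): [76, 19, 70]
enqueue(22): [76, 19, 70, 22]
dequeue(): [19, 70, 22]
dequeue(): [70, 22]
enqueue(28): [70, 22, 28]
enqueue(21): [70, 22, 28, 21]

Answer: 70 22 28 21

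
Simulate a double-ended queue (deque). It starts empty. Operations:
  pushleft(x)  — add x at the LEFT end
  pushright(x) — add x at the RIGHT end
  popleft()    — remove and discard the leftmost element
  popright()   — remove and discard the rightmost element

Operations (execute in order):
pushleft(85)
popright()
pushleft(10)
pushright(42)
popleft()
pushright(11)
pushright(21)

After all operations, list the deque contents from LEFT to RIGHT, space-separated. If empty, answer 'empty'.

pushleft(85): [85]
popright(): []
pushleft(10): [10]
pushright(42): [10, 42]
popleft(): [42]
pushright(11): [42, 11]
pushright(21): [42, 11, 21]

Answer: 42 11 21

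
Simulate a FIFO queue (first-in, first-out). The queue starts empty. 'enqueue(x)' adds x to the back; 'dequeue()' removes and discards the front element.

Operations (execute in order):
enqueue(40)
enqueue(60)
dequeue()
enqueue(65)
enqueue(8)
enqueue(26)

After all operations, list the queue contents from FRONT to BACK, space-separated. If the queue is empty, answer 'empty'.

enqueue(40): [40]
enqueue(60): [40, 60]
dequeue(): [60]
enqueue(65): [60, 65]
enqueue(8): [60, 65, 8]
enqueue(26): [60, 65, 8, 26]

Answer: 60 65 8 26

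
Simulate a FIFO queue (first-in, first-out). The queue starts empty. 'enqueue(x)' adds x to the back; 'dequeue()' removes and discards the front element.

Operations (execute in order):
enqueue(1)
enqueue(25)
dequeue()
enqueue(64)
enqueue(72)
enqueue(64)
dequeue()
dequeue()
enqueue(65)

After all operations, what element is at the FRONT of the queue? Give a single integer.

Answer: 72

Derivation:
enqueue(1): queue = [1]
enqueue(25): queue = [1, 25]
dequeue(): queue = [25]
enqueue(64): queue = [25, 64]
enqueue(72): queue = [25, 64, 72]
enqueue(64): queue = [25, 64, 72, 64]
dequeue(): queue = [64, 72, 64]
dequeue(): queue = [72, 64]
enqueue(65): queue = [72, 64, 65]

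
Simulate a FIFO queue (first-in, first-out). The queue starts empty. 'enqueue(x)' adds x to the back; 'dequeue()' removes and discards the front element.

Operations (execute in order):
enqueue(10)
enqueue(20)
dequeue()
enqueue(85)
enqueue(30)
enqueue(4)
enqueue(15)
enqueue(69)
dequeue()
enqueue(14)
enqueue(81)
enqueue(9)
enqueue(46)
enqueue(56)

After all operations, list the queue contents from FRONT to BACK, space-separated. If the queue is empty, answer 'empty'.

Answer: 85 30 4 15 69 14 81 9 46 56

Derivation:
enqueue(10): [10]
enqueue(20): [10, 20]
dequeue(): [20]
enqueue(85): [20, 85]
enqueue(30): [20, 85, 30]
enqueue(4): [20, 85, 30, 4]
enqueue(15): [20, 85, 30, 4, 15]
enqueue(69): [20, 85, 30, 4, 15, 69]
dequeue(): [85, 30, 4, 15, 69]
enqueue(14): [85, 30, 4, 15, 69, 14]
enqueue(81): [85, 30, 4, 15, 69, 14, 81]
enqueue(9): [85, 30, 4, 15, 69, 14, 81, 9]
enqueue(46): [85, 30, 4, 15, 69, 14, 81, 9, 46]
enqueue(56): [85, 30, 4, 15, 69, 14, 81, 9, 46, 56]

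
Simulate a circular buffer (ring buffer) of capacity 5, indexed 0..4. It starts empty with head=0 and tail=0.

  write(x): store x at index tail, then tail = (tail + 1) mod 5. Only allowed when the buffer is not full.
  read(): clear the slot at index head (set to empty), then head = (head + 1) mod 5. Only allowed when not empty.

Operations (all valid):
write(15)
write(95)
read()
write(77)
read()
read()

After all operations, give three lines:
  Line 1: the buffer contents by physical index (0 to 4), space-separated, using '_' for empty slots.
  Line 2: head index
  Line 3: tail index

Answer: _ _ _ _ _
3
3

Derivation:
write(15): buf=[15 _ _ _ _], head=0, tail=1, size=1
write(95): buf=[15 95 _ _ _], head=0, tail=2, size=2
read(): buf=[_ 95 _ _ _], head=1, tail=2, size=1
write(77): buf=[_ 95 77 _ _], head=1, tail=3, size=2
read(): buf=[_ _ 77 _ _], head=2, tail=3, size=1
read(): buf=[_ _ _ _ _], head=3, tail=3, size=0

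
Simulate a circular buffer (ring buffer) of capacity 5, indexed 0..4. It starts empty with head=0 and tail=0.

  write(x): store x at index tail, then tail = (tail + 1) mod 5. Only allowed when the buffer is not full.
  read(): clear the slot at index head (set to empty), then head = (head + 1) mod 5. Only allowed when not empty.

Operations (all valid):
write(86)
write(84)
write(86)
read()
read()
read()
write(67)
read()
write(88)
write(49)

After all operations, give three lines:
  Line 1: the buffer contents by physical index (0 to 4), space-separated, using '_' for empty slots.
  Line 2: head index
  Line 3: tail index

write(86): buf=[86 _ _ _ _], head=0, tail=1, size=1
write(84): buf=[86 84 _ _ _], head=0, tail=2, size=2
write(86): buf=[86 84 86 _ _], head=0, tail=3, size=3
read(): buf=[_ 84 86 _ _], head=1, tail=3, size=2
read(): buf=[_ _ 86 _ _], head=2, tail=3, size=1
read(): buf=[_ _ _ _ _], head=3, tail=3, size=0
write(67): buf=[_ _ _ 67 _], head=3, tail=4, size=1
read(): buf=[_ _ _ _ _], head=4, tail=4, size=0
write(88): buf=[_ _ _ _ 88], head=4, tail=0, size=1
write(49): buf=[49 _ _ _ 88], head=4, tail=1, size=2

Answer: 49 _ _ _ 88
4
1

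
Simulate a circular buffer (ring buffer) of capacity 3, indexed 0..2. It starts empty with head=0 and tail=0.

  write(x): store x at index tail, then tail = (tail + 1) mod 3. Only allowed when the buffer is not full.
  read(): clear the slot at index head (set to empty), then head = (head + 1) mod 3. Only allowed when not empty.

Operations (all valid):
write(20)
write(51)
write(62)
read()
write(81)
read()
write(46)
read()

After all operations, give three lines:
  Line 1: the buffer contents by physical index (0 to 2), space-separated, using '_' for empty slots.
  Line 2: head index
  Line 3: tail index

Answer: 81 46 _
0
2

Derivation:
write(20): buf=[20 _ _], head=0, tail=1, size=1
write(51): buf=[20 51 _], head=0, tail=2, size=2
write(62): buf=[20 51 62], head=0, tail=0, size=3
read(): buf=[_ 51 62], head=1, tail=0, size=2
write(81): buf=[81 51 62], head=1, tail=1, size=3
read(): buf=[81 _ 62], head=2, tail=1, size=2
write(46): buf=[81 46 62], head=2, tail=2, size=3
read(): buf=[81 46 _], head=0, tail=2, size=2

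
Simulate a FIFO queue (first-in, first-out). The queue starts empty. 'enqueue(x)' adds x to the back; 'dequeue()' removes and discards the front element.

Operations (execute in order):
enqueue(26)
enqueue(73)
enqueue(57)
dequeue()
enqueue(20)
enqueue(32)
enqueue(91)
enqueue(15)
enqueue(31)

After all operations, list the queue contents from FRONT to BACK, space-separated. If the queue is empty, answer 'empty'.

Answer: 73 57 20 32 91 15 31

Derivation:
enqueue(26): [26]
enqueue(73): [26, 73]
enqueue(57): [26, 73, 57]
dequeue(): [73, 57]
enqueue(20): [73, 57, 20]
enqueue(32): [73, 57, 20, 32]
enqueue(91): [73, 57, 20, 32, 91]
enqueue(15): [73, 57, 20, 32, 91, 15]
enqueue(31): [73, 57, 20, 32, 91, 15, 31]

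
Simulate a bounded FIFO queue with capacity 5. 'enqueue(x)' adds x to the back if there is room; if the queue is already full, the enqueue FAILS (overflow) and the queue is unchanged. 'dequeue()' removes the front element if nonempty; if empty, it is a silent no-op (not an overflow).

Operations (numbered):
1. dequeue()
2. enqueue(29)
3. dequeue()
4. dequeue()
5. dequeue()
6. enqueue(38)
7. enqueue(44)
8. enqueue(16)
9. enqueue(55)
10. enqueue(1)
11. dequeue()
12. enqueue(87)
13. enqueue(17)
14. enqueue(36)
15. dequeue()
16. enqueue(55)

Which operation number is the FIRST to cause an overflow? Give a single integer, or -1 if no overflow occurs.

Answer: 13

Derivation:
1. dequeue(): empty, no-op, size=0
2. enqueue(29): size=1
3. dequeue(): size=0
4. dequeue(): empty, no-op, size=0
5. dequeue(): empty, no-op, size=0
6. enqueue(38): size=1
7. enqueue(44): size=2
8. enqueue(16): size=3
9. enqueue(55): size=4
10. enqueue(1): size=5
11. dequeue(): size=4
12. enqueue(87): size=5
13. enqueue(17): size=5=cap → OVERFLOW (fail)
14. enqueue(36): size=5=cap → OVERFLOW (fail)
15. dequeue(): size=4
16. enqueue(55): size=5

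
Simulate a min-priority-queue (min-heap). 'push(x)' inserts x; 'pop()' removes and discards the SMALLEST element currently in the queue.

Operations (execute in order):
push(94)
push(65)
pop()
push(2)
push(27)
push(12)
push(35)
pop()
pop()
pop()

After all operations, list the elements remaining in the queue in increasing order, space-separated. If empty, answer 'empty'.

push(94): heap contents = [94]
push(65): heap contents = [65, 94]
pop() → 65: heap contents = [94]
push(2): heap contents = [2, 94]
push(27): heap contents = [2, 27, 94]
push(12): heap contents = [2, 12, 27, 94]
push(35): heap contents = [2, 12, 27, 35, 94]
pop() → 2: heap contents = [12, 27, 35, 94]
pop() → 12: heap contents = [27, 35, 94]
pop() → 27: heap contents = [35, 94]

Answer: 35 94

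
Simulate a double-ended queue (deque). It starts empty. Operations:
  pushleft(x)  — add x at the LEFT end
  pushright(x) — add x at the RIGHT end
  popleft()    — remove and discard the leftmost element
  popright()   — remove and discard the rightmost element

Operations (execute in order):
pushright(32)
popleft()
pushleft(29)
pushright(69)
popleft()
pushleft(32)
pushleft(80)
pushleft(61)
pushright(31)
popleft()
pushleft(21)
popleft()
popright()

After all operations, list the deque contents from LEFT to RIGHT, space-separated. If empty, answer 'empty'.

Answer: 80 32 69

Derivation:
pushright(32): [32]
popleft(): []
pushleft(29): [29]
pushright(69): [29, 69]
popleft(): [69]
pushleft(32): [32, 69]
pushleft(80): [80, 32, 69]
pushleft(61): [61, 80, 32, 69]
pushright(31): [61, 80, 32, 69, 31]
popleft(): [80, 32, 69, 31]
pushleft(21): [21, 80, 32, 69, 31]
popleft(): [80, 32, 69, 31]
popright(): [80, 32, 69]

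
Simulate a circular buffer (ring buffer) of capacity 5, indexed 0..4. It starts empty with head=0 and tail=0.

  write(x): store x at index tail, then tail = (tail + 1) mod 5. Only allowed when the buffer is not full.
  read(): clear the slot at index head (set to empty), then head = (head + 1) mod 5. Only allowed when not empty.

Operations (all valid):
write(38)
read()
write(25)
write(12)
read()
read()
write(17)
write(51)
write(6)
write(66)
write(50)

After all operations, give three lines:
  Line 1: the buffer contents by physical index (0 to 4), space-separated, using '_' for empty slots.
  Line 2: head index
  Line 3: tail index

write(38): buf=[38 _ _ _ _], head=0, tail=1, size=1
read(): buf=[_ _ _ _ _], head=1, tail=1, size=0
write(25): buf=[_ 25 _ _ _], head=1, tail=2, size=1
write(12): buf=[_ 25 12 _ _], head=1, tail=3, size=2
read(): buf=[_ _ 12 _ _], head=2, tail=3, size=1
read(): buf=[_ _ _ _ _], head=3, tail=3, size=0
write(17): buf=[_ _ _ 17 _], head=3, tail=4, size=1
write(51): buf=[_ _ _ 17 51], head=3, tail=0, size=2
write(6): buf=[6 _ _ 17 51], head=3, tail=1, size=3
write(66): buf=[6 66 _ 17 51], head=3, tail=2, size=4
write(50): buf=[6 66 50 17 51], head=3, tail=3, size=5

Answer: 6 66 50 17 51
3
3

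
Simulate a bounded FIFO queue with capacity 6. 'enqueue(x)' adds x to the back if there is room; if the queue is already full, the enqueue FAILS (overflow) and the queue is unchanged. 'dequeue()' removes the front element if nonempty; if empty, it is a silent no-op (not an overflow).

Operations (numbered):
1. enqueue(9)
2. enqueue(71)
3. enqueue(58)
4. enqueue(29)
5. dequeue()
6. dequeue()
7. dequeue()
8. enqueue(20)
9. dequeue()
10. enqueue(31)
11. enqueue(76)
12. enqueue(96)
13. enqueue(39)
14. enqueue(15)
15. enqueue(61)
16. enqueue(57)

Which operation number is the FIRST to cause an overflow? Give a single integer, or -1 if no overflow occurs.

Answer: 15

Derivation:
1. enqueue(9): size=1
2. enqueue(71): size=2
3. enqueue(58): size=3
4. enqueue(29): size=4
5. dequeue(): size=3
6. dequeue(): size=2
7. dequeue(): size=1
8. enqueue(20): size=2
9. dequeue(): size=1
10. enqueue(31): size=2
11. enqueue(76): size=3
12. enqueue(96): size=4
13. enqueue(39): size=5
14. enqueue(15): size=6
15. enqueue(61): size=6=cap → OVERFLOW (fail)
16. enqueue(57): size=6=cap → OVERFLOW (fail)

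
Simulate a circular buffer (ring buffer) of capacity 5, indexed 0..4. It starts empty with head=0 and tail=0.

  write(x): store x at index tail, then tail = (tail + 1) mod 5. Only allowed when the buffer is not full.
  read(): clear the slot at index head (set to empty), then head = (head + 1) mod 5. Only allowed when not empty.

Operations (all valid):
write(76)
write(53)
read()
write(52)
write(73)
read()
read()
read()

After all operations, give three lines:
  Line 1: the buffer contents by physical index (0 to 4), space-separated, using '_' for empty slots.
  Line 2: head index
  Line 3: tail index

Answer: _ _ _ _ _
4
4

Derivation:
write(76): buf=[76 _ _ _ _], head=0, tail=1, size=1
write(53): buf=[76 53 _ _ _], head=0, tail=2, size=2
read(): buf=[_ 53 _ _ _], head=1, tail=2, size=1
write(52): buf=[_ 53 52 _ _], head=1, tail=3, size=2
write(73): buf=[_ 53 52 73 _], head=1, tail=4, size=3
read(): buf=[_ _ 52 73 _], head=2, tail=4, size=2
read(): buf=[_ _ _ 73 _], head=3, tail=4, size=1
read(): buf=[_ _ _ _ _], head=4, tail=4, size=0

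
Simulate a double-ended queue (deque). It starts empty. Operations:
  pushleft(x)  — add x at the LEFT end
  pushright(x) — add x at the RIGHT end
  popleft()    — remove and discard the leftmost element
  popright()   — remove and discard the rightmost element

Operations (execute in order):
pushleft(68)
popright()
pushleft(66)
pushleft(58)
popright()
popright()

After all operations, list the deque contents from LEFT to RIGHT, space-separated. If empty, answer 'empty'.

pushleft(68): [68]
popright(): []
pushleft(66): [66]
pushleft(58): [58, 66]
popright(): [58]
popright(): []

Answer: empty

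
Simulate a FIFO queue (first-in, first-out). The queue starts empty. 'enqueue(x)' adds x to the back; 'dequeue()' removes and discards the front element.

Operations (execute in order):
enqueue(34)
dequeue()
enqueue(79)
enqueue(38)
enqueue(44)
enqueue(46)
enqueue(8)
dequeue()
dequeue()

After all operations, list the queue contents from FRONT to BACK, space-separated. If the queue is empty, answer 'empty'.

Answer: 44 46 8

Derivation:
enqueue(34): [34]
dequeue(): []
enqueue(79): [79]
enqueue(38): [79, 38]
enqueue(44): [79, 38, 44]
enqueue(46): [79, 38, 44, 46]
enqueue(8): [79, 38, 44, 46, 8]
dequeue(): [38, 44, 46, 8]
dequeue(): [44, 46, 8]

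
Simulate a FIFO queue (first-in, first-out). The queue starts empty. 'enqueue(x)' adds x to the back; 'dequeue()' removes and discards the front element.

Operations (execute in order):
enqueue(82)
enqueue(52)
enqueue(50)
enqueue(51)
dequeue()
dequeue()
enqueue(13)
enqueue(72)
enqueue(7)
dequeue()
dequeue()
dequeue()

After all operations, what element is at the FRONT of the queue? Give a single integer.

enqueue(82): queue = [82]
enqueue(52): queue = [82, 52]
enqueue(50): queue = [82, 52, 50]
enqueue(51): queue = [82, 52, 50, 51]
dequeue(): queue = [52, 50, 51]
dequeue(): queue = [50, 51]
enqueue(13): queue = [50, 51, 13]
enqueue(72): queue = [50, 51, 13, 72]
enqueue(7): queue = [50, 51, 13, 72, 7]
dequeue(): queue = [51, 13, 72, 7]
dequeue(): queue = [13, 72, 7]
dequeue(): queue = [72, 7]

Answer: 72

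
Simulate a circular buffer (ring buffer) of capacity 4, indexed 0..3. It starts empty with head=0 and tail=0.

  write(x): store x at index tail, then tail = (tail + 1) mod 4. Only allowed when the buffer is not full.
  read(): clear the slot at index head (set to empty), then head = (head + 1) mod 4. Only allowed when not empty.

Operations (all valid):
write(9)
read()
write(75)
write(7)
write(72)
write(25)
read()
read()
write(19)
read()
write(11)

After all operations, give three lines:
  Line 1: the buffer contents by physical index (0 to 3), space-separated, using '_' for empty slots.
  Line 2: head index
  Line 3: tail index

Answer: 25 19 11 _
0
3

Derivation:
write(9): buf=[9 _ _ _], head=0, tail=1, size=1
read(): buf=[_ _ _ _], head=1, tail=1, size=0
write(75): buf=[_ 75 _ _], head=1, tail=2, size=1
write(7): buf=[_ 75 7 _], head=1, tail=3, size=2
write(72): buf=[_ 75 7 72], head=1, tail=0, size=3
write(25): buf=[25 75 7 72], head=1, tail=1, size=4
read(): buf=[25 _ 7 72], head=2, tail=1, size=3
read(): buf=[25 _ _ 72], head=3, tail=1, size=2
write(19): buf=[25 19 _ 72], head=3, tail=2, size=3
read(): buf=[25 19 _ _], head=0, tail=2, size=2
write(11): buf=[25 19 11 _], head=0, tail=3, size=3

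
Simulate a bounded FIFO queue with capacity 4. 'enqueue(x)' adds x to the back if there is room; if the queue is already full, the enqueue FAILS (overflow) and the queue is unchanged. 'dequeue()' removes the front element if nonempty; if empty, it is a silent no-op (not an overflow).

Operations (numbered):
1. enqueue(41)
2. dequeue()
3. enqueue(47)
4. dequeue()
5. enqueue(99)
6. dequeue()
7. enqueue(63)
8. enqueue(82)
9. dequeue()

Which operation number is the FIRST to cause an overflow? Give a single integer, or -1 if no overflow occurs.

1. enqueue(41): size=1
2. dequeue(): size=0
3. enqueue(47): size=1
4. dequeue(): size=0
5. enqueue(99): size=1
6. dequeue(): size=0
7. enqueue(63): size=1
8. enqueue(82): size=2
9. dequeue(): size=1

Answer: -1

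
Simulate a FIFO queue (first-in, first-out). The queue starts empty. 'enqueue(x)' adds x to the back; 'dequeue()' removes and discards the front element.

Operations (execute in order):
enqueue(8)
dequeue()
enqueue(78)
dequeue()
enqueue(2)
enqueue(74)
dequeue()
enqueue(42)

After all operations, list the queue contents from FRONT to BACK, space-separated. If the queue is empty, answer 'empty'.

Answer: 74 42

Derivation:
enqueue(8): [8]
dequeue(): []
enqueue(78): [78]
dequeue(): []
enqueue(2): [2]
enqueue(74): [2, 74]
dequeue(): [74]
enqueue(42): [74, 42]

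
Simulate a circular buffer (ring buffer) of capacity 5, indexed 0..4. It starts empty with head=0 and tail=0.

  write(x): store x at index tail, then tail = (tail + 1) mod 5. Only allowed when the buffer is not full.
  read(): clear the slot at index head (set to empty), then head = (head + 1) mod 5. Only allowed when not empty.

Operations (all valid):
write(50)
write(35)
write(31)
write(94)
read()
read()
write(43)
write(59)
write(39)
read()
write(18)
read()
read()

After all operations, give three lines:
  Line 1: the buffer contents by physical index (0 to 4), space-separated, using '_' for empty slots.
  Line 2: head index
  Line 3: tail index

write(50): buf=[50 _ _ _ _], head=0, tail=1, size=1
write(35): buf=[50 35 _ _ _], head=0, tail=2, size=2
write(31): buf=[50 35 31 _ _], head=0, tail=3, size=3
write(94): buf=[50 35 31 94 _], head=0, tail=4, size=4
read(): buf=[_ 35 31 94 _], head=1, tail=4, size=3
read(): buf=[_ _ 31 94 _], head=2, tail=4, size=2
write(43): buf=[_ _ 31 94 43], head=2, tail=0, size=3
write(59): buf=[59 _ 31 94 43], head=2, tail=1, size=4
write(39): buf=[59 39 31 94 43], head=2, tail=2, size=5
read(): buf=[59 39 _ 94 43], head=3, tail=2, size=4
write(18): buf=[59 39 18 94 43], head=3, tail=3, size=5
read(): buf=[59 39 18 _ 43], head=4, tail=3, size=4
read(): buf=[59 39 18 _ _], head=0, tail=3, size=3

Answer: 59 39 18 _ _
0
3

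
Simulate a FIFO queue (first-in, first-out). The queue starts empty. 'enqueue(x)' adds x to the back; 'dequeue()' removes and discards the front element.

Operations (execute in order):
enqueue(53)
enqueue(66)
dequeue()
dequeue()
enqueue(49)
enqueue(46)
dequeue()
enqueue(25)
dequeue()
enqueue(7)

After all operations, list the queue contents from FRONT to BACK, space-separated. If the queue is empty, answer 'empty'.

Answer: 25 7

Derivation:
enqueue(53): [53]
enqueue(66): [53, 66]
dequeue(): [66]
dequeue(): []
enqueue(49): [49]
enqueue(46): [49, 46]
dequeue(): [46]
enqueue(25): [46, 25]
dequeue(): [25]
enqueue(7): [25, 7]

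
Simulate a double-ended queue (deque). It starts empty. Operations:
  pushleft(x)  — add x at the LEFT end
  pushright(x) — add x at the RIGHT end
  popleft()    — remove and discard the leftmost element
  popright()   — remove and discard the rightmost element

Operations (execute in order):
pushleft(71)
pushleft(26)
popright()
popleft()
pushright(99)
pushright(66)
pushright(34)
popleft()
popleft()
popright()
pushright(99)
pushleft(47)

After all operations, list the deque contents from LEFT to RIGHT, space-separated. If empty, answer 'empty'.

Answer: 47 99

Derivation:
pushleft(71): [71]
pushleft(26): [26, 71]
popright(): [26]
popleft(): []
pushright(99): [99]
pushright(66): [99, 66]
pushright(34): [99, 66, 34]
popleft(): [66, 34]
popleft(): [34]
popright(): []
pushright(99): [99]
pushleft(47): [47, 99]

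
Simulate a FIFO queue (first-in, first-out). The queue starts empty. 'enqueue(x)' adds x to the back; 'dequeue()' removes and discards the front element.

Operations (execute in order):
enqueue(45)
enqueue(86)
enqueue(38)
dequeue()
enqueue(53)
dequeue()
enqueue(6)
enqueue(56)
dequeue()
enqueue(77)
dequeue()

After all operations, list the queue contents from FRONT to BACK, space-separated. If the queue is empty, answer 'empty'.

enqueue(45): [45]
enqueue(86): [45, 86]
enqueue(38): [45, 86, 38]
dequeue(): [86, 38]
enqueue(53): [86, 38, 53]
dequeue(): [38, 53]
enqueue(6): [38, 53, 6]
enqueue(56): [38, 53, 6, 56]
dequeue(): [53, 6, 56]
enqueue(77): [53, 6, 56, 77]
dequeue(): [6, 56, 77]

Answer: 6 56 77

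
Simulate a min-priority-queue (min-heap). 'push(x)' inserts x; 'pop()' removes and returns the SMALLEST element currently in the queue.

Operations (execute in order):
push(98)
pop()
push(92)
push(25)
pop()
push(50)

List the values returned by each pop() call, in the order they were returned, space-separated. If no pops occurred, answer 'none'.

Answer: 98 25

Derivation:
push(98): heap contents = [98]
pop() → 98: heap contents = []
push(92): heap contents = [92]
push(25): heap contents = [25, 92]
pop() → 25: heap contents = [92]
push(50): heap contents = [50, 92]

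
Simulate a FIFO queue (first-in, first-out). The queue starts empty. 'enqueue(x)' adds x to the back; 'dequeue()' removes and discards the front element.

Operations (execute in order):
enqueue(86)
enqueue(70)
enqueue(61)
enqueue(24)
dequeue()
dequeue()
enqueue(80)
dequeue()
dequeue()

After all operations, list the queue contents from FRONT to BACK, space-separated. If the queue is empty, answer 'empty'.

Answer: 80

Derivation:
enqueue(86): [86]
enqueue(70): [86, 70]
enqueue(61): [86, 70, 61]
enqueue(24): [86, 70, 61, 24]
dequeue(): [70, 61, 24]
dequeue(): [61, 24]
enqueue(80): [61, 24, 80]
dequeue(): [24, 80]
dequeue(): [80]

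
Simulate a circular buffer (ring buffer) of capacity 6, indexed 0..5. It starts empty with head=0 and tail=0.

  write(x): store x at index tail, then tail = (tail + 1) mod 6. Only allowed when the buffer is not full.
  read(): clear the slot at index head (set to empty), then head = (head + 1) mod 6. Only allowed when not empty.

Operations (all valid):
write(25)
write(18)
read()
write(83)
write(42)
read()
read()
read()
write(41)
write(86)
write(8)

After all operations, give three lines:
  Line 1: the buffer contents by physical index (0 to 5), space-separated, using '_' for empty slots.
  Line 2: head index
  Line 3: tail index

Answer: 8 _ _ _ 41 86
4
1

Derivation:
write(25): buf=[25 _ _ _ _ _], head=0, tail=1, size=1
write(18): buf=[25 18 _ _ _ _], head=0, tail=2, size=2
read(): buf=[_ 18 _ _ _ _], head=1, tail=2, size=1
write(83): buf=[_ 18 83 _ _ _], head=1, tail=3, size=2
write(42): buf=[_ 18 83 42 _ _], head=1, tail=4, size=3
read(): buf=[_ _ 83 42 _ _], head=2, tail=4, size=2
read(): buf=[_ _ _ 42 _ _], head=3, tail=4, size=1
read(): buf=[_ _ _ _ _ _], head=4, tail=4, size=0
write(41): buf=[_ _ _ _ 41 _], head=4, tail=5, size=1
write(86): buf=[_ _ _ _ 41 86], head=4, tail=0, size=2
write(8): buf=[8 _ _ _ 41 86], head=4, tail=1, size=3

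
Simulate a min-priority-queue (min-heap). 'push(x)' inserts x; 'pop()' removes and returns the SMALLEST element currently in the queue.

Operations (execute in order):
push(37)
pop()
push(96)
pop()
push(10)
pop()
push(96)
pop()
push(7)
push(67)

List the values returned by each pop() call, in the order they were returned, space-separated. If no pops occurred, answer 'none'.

Answer: 37 96 10 96

Derivation:
push(37): heap contents = [37]
pop() → 37: heap contents = []
push(96): heap contents = [96]
pop() → 96: heap contents = []
push(10): heap contents = [10]
pop() → 10: heap contents = []
push(96): heap contents = [96]
pop() → 96: heap contents = []
push(7): heap contents = [7]
push(67): heap contents = [7, 67]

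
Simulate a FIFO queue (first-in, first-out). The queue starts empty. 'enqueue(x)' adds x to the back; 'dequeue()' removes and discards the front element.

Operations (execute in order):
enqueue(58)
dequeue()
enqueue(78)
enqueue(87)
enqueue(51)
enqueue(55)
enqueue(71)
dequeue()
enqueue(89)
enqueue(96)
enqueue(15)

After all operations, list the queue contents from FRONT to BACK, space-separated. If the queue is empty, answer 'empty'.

enqueue(58): [58]
dequeue(): []
enqueue(78): [78]
enqueue(87): [78, 87]
enqueue(51): [78, 87, 51]
enqueue(55): [78, 87, 51, 55]
enqueue(71): [78, 87, 51, 55, 71]
dequeue(): [87, 51, 55, 71]
enqueue(89): [87, 51, 55, 71, 89]
enqueue(96): [87, 51, 55, 71, 89, 96]
enqueue(15): [87, 51, 55, 71, 89, 96, 15]

Answer: 87 51 55 71 89 96 15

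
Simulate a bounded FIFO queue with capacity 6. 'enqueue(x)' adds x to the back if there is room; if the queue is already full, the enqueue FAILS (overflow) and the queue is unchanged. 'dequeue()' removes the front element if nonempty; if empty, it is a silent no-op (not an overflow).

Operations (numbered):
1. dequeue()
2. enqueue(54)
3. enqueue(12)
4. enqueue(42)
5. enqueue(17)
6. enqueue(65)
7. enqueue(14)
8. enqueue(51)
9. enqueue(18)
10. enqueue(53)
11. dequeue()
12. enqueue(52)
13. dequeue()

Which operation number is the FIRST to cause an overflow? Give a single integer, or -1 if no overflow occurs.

Answer: 8

Derivation:
1. dequeue(): empty, no-op, size=0
2. enqueue(54): size=1
3. enqueue(12): size=2
4. enqueue(42): size=3
5. enqueue(17): size=4
6. enqueue(65): size=5
7. enqueue(14): size=6
8. enqueue(51): size=6=cap → OVERFLOW (fail)
9. enqueue(18): size=6=cap → OVERFLOW (fail)
10. enqueue(53): size=6=cap → OVERFLOW (fail)
11. dequeue(): size=5
12. enqueue(52): size=6
13. dequeue(): size=5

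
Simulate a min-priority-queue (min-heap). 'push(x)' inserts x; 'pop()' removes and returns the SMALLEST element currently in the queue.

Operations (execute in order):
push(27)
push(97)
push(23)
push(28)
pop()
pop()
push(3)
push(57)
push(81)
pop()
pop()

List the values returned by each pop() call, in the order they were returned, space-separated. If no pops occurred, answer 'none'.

push(27): heap contents = [27]
push(97): heap contents = [27, 97]
push(23): heap contents = [23, 27, 97]
push(28): heap contents = [23, 27, 28, 97]
pop() → 23: heap contents = [27, 28, 97]
pop() → 27: heap contents = [28, 97]
push(3): heap contents = [3, 28, 97]
push(57): heap contents = [3, 28, 57, 97]
push(81): heap contents = [3, 28, 57, 81, 97]
pop() → 3: heap contents = [28, 57, 81, 97]
pop() → 28: heap contents = [57, 81, 97]

Answer: 23 27 3 28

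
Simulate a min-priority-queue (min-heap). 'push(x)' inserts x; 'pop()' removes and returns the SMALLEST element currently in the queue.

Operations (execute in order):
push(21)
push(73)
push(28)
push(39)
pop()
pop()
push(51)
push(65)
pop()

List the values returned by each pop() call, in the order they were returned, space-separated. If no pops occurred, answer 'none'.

Answer: 21 28 39

Derivation:
push(21): heap contents = [21]
push(73): heap contents = [21, 73]
push(28): heap contents = [21, 28, 73]
push(39): heap contents = [21, 28, 39, 73]
pop() → 21: heap contents = [28, 39, 73]
pop() → 28: heap contents = [39, 73]
push(51): heap contents = [39, 51, 73]
push(65): heap contents = [39, 51, 65, 73]
pop() → 39: heap contents = [51, 65, 73]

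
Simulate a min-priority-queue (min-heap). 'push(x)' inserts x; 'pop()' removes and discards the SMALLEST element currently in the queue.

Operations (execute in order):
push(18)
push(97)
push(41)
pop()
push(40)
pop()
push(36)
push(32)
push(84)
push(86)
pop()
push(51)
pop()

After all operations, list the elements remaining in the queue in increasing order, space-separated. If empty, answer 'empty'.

Answer: 41 51 84 86 97

Derivation:
push(18): heap contents = [18]
push(97): heap contents = [18, 97]
push(41): heap contents = [18, 41, 97]
pop() → 18: heap contents = [41, 97]
push(40): heap contents = [40, 41, 97]
pop() → 40: heap contents = [41, 97]
push(36): heap contents = [36, 41, 97]
push(32): heap contents = [32, 36, 41, 97]
push(84): heap contents = [32, 36, 41, 84, 97]
push(86): heap contents = [32, 36, 41, 84, 86, 97]
pop() → 32: heap contents = [36, 41, 84, 86, 97]
push(51): heap contents = [36, 41, 51, 84, 86, 97]
pop() → 36: heap contents = [41, 51, 84, 86, 97]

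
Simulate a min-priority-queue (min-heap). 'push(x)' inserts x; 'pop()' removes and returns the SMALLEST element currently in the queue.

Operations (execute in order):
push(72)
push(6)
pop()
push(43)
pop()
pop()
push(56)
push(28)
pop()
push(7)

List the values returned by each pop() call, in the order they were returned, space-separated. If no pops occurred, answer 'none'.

push(72): heap contents = [72]
push(6): heap contents = [6, 72]
pop() → 6: heap contents = [72]
push(43): heap contents = [43, 72]
pop() → 43: heap contents = [72]
pop() → 72: heap contents = []
push(56): heap contents = [56]
push(28): heap contents = [28, 56]
pop() → 28: heap contents = [56]
push(7): heap contents = [7, 56]

Answer: 6 43 72 28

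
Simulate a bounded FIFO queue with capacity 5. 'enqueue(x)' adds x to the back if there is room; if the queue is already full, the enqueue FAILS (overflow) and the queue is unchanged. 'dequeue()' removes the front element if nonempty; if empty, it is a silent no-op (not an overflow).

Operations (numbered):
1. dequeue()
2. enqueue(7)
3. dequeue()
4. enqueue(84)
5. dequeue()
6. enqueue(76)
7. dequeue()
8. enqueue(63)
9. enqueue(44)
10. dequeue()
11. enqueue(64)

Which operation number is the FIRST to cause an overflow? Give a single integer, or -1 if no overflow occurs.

Answer: -1

Derivation:
1. dequeue(): empty, no-op, size=0
2. enqueue(7): size=1
3. dequeue(): size=0
4. enqueue(84): size=1
5. dequeue(): size=0
6. enqueue(76): size=1
7. dequeue(): size=0
8. enqueue(63): size=1
9. enqueue(44): size=2
10. dequeue(): size=1
11. enqueue(64): size=2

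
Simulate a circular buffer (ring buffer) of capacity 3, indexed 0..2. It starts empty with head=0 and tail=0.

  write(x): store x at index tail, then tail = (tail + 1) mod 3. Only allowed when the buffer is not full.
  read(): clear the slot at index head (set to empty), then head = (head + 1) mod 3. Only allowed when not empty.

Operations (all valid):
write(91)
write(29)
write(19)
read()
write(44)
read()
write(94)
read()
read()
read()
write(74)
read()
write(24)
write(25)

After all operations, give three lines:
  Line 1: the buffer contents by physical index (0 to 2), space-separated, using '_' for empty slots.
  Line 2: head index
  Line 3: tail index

write(91): buf=[91 _ _], head=0, tail=1, size=1
write(29): buf=[91 29 _], head=0, tail=2, size=2
write(19): buf=[91 29 19], head=0, tail=0, size=3
read(): buf=[_ 29 19], head=1, tail=0, size=2
write(44): buf=[44 29 19], head=1, tail=1, size=3
read(): buf=[44 _ 19], head=2, tail=1, size=2
write(94): buf=[44 94 19], head=2, tail=2, size=3
read(): buf=[44 94 _], head=0, tail=2, size=2
read(): buf=[_ 94 _], head=1, tail=2, size=1
read(): buf=[_ _ _], head=2, tail=2, size=0
write(74): buf=[_ _ 74], head=2, tail=0, size=1
read(): buf=[_ _ _], head=0, tail=0, size=0
write(24): buf=[24 _ _], head=0, tail=1, size=1
write(25): buf=[24 25 _], head=0, tail=2, size=2

Answer: 24 25 _
0
2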